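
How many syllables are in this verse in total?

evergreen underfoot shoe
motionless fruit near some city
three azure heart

19

Line 1: evergreen(3) + underfoot(3) + shoe(1) = 7
Line 2: motionless(3) + fruit(1) + near(1) + some(1) + city(2) = 8
Line 3: three(1) + azure(2) + heart(1) = 4
Total: 7 + 8 + 4 = 19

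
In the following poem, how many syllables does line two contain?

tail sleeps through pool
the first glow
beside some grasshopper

3

Line two: the(1) + first(1) + glow(1) = 3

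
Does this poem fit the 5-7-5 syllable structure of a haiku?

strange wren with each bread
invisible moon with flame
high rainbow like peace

Yes

Line 1: strange(1) + wren(1) + with(1) + each(1) + bread(1) = 5 ✓
Line 2: invisible(4) + moon(1) + with(1) + flame(1) = 7 ✓
Line 3: high(1) + rainbow(2) + like(1) + peace(1) = 5 ✓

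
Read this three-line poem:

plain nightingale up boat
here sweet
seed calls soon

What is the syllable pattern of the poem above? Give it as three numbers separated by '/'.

6/2/3

Line 1: plain (1), nightingale (3), up (1), boat (1) → 6
Line 2: here (1), sweet (1) → 2
Line 3: seed (1), calls (1), soon (1) → 3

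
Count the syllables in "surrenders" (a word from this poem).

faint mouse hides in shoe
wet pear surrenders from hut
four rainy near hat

3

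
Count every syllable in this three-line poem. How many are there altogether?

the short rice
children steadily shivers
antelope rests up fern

16

Line 1: the(1) + short(1) + rice(1) = 3
Line 2: children(2) + steadily(3) + shivers(2) = 7
Line 3: antelope(3) + rests(1) + up(1) + fern(1) = 6
Total: 3 + 7 + 6 = 16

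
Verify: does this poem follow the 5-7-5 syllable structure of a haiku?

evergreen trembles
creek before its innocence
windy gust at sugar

Line 1: "evergreen trembles": 3+2 = 5 ✓
Line 2: "creek before its innocence": 1+2+1+3 = 7 ✓
Line 3: "windy gust at sugar": 2+1+1+2 = 6 (expected 5)

No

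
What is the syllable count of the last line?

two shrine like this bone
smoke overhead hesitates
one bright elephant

5

The last line: "one bright elephant": 1+1+3 = 5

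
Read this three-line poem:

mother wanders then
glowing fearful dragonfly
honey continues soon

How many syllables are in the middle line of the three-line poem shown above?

7

The middle line: glowing (2), fearful (2), dragonfly (3) → 7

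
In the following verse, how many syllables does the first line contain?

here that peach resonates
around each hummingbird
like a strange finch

6

The first line: here(1) + that(1) + peach(1) + resonates(3) = 6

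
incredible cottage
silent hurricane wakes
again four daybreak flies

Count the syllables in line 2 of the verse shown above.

Line 2: silent(2) + hurricane(3) + wakes(1) = 6

6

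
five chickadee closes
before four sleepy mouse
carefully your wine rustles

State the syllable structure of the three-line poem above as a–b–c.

Line 1: five(1) + chickadee(3) + closes(2) = 6
Line 2: before(2) + four(1) + sleepy(2) + mouse(1) = 6
Line 3: carefully(3) + your(1) + wine(1) + rustles(2) = 7

6–6–7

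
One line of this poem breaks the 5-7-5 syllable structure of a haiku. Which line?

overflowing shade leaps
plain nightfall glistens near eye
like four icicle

The first line

Line 1: overflowing (4), shade (1), leaps (1) → 6 (expected 5)
Line 2: plain (1), nightfall (2), glistens (2), near (1), eye (1) → 7 ✓
Line 3: like (1), four (1), icicle (3) → 5 ✓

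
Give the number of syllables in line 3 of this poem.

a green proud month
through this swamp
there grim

Line 3: there (1), grim (1) → 2

2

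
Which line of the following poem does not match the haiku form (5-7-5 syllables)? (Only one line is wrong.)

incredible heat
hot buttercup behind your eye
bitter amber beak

Line 2

Line 1: incredible(4) + heat(1) = 5 ✓
Line 2: hot(1) + buttercup(3) + behind(2) + your(1) + eye(1) = 8 (expected 7)
Line 3: bitter(2) + amber(2) + beak(1) = 5 ✓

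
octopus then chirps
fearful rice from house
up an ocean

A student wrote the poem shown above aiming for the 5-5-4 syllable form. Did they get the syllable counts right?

Line 1: octopus (3), then (1), chirps (1) → 5 ✓
Line 2: fearful (2), rice (1), from (1), house (1) → 5 ✓
Line 3: up (1), an (1), ocean (2) → 4 ✓

Yes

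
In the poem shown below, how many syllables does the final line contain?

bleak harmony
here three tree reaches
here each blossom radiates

7

The final line: here (1), each (1), blossom (2), radiates (3) → 7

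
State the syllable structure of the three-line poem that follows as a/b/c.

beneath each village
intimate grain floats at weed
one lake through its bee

Line 1: "beneath each village": 2+1+2 = 5
Line 2: "intimate grain floats at weed": 3+1+1+1+1 = 7
Line 3: "one lake through its bee": 1+1+1+1+1 = 5

5/7/5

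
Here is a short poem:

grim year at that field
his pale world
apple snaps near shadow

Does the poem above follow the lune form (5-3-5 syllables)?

Line 1: grim(1) + year(1) + at(1) + that(1) + field(1) = 5 ✓
Line 2: his(1) + pale(1) + world(1) = 3 ✓
Line 3: apple(2) + snaps(1) + near(1) + shadow(2) = 6 (expected 5)

No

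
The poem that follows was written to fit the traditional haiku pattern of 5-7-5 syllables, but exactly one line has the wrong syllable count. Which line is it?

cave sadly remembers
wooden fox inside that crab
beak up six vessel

Line 1: cave (1), sadly (2), remembers (3) → 6 (expected 5)
Line 2: wooden (2), fox (1), inside (2), that (1), crab (1) → 7 ✓
Line 3: beak (1), up (1), six (1), vessel (2) → 5 ✓

Line 1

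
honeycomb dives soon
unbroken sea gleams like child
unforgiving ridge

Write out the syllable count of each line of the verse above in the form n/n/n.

5/7/5

Line 1: "honeycomb dives soon": 3+1+1 = 5
Line 2: "unbroken sea gleams like child": 3+1+1+1+1 = 7
Line 3: "unforgiving ridge": 4+1 = 5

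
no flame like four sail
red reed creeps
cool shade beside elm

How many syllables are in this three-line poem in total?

Line 1: no (1), flame (1), like (1), four (1), sail (1) → 5
Line 2: red (1), reed (1), creeps (1) → 3
Line 3: cool (1), shade (1), beside (2), elm (1) → 5
Total: 5 + 3 + 5 = 13

13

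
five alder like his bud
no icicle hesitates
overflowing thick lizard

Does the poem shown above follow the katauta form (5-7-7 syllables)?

No

Line 1: five (1), alder (2), like (1), his (1), bud (1) → 6 (expected 5)
Line 2: no (1), icicle (3), hesitates (3) → 7 ✓
Line 3: overflowing (4), thick (1), lizard (2) → 7 ✓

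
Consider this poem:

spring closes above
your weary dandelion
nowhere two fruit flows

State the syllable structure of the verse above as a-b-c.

5-7-5

Line 1: spring(1) + closes(2) + above(2) = 5
Line 2: your(1) + weary(2) + dandelion(4) = 7
Line 3: nowhere(2) + two(1) + fruit(1) + flows(1) = 5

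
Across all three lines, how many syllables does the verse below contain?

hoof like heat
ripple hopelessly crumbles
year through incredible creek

Line 1: hoof(1) + like(1) + heat(1) = 3
Line 2: ripple(2) + hopelessly(3) + crumbles(2) = 7
Line 3: year(1) + through(1) + incredible(4) + creek(1) = 7
Total: 3 + 7 + 7 = 17

17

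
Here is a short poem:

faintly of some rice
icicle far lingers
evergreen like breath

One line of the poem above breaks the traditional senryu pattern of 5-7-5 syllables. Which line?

The second line

Line 1: faintly (2), of (1), some (1), rice (1) → 5 ✓
Line 2: icicle (3), far (1), lingers (2) → 6 (expected 7)
Line 3: evergreen (3), like (1), breath (1) → 5 ✓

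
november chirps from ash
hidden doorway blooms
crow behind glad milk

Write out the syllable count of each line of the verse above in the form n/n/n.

6/5/5

Line 1: november (3), chirps (1), from (1), ash (1) → 6
Line 2: hidden (2), doorway (2), blooms (1) → 5
Line 3: crow (1), behind (2), glad (1), milk (1) → 5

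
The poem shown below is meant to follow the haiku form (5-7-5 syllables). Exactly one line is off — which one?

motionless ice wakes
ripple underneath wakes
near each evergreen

Line 1: "motionless ice wakes": 3+1+1 = 5 ✓
Line 2: "ripple underneath wakes": 2+3+1 = 6 (expected 7)
Line 3: "near each evergreen": 1+1+3 = 5 ✓

Line 2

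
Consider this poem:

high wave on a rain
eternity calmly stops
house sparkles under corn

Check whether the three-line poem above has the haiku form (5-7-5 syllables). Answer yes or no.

No

Line 1: high (1), wave (1), on (1), a (1), rain (1) → 5 ✓
Line 2: eternity (4), calmly (2), stops (1) → 7 ✓
Line 3: house (1), sparkles (2), under (2), corn (1) → 6 (expected 5)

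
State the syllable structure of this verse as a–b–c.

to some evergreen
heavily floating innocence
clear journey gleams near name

Line 1: to (1), some (1), evergreen (3) → 5
Line 2: heavily (3), floating (2), innocence (3) → 8
Line 3: clear (1), journey (2), gleams (1), near (1), name (1) → 6

5–8–6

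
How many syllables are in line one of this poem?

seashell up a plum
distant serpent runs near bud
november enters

Line one: seashell (2), up (1), a (1), plum (1) → 5

5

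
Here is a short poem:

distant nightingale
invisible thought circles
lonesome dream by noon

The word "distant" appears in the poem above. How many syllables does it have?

"distant" has 2 syllables.

2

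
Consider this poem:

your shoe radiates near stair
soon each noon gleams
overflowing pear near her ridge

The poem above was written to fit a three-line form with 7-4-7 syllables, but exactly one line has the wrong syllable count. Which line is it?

Line 1: your (1), shoe (1), radiates (3), near (1), stair (1) → 7 ✓
Line 2: soon (1), each (1), noon (1), gleams (1) → 4 ✓
Line 3: overflowing (4), pear (1), near (1), her (1), ridge (1) → 8 (expected 7)

Line 3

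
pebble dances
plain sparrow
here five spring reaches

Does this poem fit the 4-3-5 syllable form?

Yes

Line 1: pebble(2) + dances(2) = 4 ✓
Line 2: plain(1) + sparrow(2) = 3 ✓
Line 3: here(1) + five(1) + spring(1) + reaches(2) = 5 ✓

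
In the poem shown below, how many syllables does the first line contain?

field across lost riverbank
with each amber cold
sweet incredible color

7

The first line: field (1), across (2), lost (1), riverbank (3) → 7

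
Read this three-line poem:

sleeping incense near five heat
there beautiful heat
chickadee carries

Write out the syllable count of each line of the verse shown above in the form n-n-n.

7-5-5

Line 1: sleeping(2) + incense(2) + near(1) + five(1) + heat(1) = 7
Line 2: there(1) + beautiful(3) + heat(1) = 5
Line 3: chickadee(3) + carries(2) = 5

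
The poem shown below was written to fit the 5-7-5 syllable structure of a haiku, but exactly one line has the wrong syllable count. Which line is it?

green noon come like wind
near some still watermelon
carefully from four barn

Line 1: "green noon come like wind": 1+1+1+1+1 = 5 ✓
Line 2: "near some still watermelon": 1+1+1+4 = 7 ✓
Line 3: "carefully from four barn": 3+1+1+1 = 6 (expected 5)

The third line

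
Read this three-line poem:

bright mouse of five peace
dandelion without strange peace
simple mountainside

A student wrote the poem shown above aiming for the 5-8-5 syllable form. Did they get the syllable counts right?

Line 1: "bright mouse of five peace": 1+1+1+1+1 = 5 ✓
Line 2: "dandelion without strange peace": 4+2+1+1 = 8 ✓
Line 3: "simple mountainside": 2+3 = 5 ✓

Yes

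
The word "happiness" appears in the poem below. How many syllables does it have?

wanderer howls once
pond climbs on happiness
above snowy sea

"happiness" has 3 syllables.

3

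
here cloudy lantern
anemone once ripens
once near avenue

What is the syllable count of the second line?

7

The second line: "anemone once ripens": 4+1+2 = 7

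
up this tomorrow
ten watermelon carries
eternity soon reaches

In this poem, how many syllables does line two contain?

Line two: ten (1), watermelon (4), carries (2) → 7

7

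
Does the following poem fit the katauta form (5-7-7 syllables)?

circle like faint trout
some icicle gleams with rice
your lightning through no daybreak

Line 1: circle(2) + like(1) + faint(1) + trout(1) = 5 ✓
Line 2: some(1) + icicle(3) + gleams(1) + with(1) + rice(1) = 7 ✓
Line 3: your(1) + lightning(2) + through(1) + no(1) + daybreak(2) = 7 ✓

Yes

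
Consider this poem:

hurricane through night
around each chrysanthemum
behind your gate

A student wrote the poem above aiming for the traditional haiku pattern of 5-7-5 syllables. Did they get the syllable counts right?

Line 1: hurricane (3), through (1), night (1) → 5 ✓
Line 2: around (2), each (1), chrysanthemum (4) → 7 ✓
Line 3: behind (2), your (1), gate (1) → 4 (expected 5)

No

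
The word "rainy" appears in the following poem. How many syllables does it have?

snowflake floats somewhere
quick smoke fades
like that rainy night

2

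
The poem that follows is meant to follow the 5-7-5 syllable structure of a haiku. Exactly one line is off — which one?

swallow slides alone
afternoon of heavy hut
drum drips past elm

Line 1: swallow(2) + slides(1) + alone(2) = 5 ✓
Line 2: afternoon(3) + of(1) + heavy(2) + hut(1) = 7 ✓
Line 3: drum(1) + drips(1) + past(1) + elm(1) = 4 (expected 5)

The third line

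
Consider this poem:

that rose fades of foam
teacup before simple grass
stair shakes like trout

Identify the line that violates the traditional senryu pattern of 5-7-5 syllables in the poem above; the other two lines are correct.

The third line

Line 1: that(1) + rose(1) + fades(1) + of(1) + foam(1) = 5 ✓
Line 2: teacup(2) + before(2) + simple(2) + grass(1) = 7 ✓
Line 3: stair(1) + shakes(1) + like(1) + trout(1) = 4 (expected 5)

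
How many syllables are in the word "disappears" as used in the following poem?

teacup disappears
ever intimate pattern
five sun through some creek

"disappears" has 3 syllables.

3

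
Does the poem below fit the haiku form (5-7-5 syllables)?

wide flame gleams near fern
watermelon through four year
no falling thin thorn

Line 1: wide (1), flame (1), gleams (1), near (1), fern (1) → 5 ✓
Line 2: watermelon (4), through (1), four (1), year (1) → 7 ✓
Line 3: no (1), falling (2), thin (1), thorn (1) → 5 ✓

Yes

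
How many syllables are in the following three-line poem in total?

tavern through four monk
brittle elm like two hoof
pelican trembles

16

Line 1: "tavern through four monk": 2+1+1+1 = 5
Line 2: "brittle elm like two hoof": 2+1+1+1+1 = 6
Line 3: "pelican trembles": 3+2 = 5
Total: 5 + 6 + 5 = 16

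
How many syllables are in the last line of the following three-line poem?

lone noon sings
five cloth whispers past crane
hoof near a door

4

The last line: hoof(1) + near(1) + a(1) + door(1) = 4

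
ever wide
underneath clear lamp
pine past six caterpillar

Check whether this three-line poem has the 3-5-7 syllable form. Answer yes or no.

Yes

Line 1: "ever wide": 2+1 = 3 ✓
Line 2: "underneath clear lamp": 3+1+1 = 5 ✓
Line 3: "pine past six caterpillar": 1+1+1+4 = 7 ✓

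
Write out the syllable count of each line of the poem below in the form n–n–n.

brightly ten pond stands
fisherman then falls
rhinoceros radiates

5–5–7

Line 1: brightly(2) + ten(1) + pond(1) + stands(1) = 5
Line 2: fisherman(3) + then(1) + falls(1) = 5
Line 3: rhinoceros(4) + radiates(3) = 7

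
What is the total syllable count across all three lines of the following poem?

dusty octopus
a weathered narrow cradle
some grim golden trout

Line 1: dusty(2) + octopus(3) = 5
Line 2: a(1) + weathered(2) + narrow(2) + cradle(2) = 7
Line 3: some(1) + grim(1) + golden(2) + trout(1) = 5
Total: 5 + 7 + 5 = 17

17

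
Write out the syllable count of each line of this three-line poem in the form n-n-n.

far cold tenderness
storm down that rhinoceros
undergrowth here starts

5-7-5

Line 1: "far cold tenderness": 1+1+3 = 5
Line 2: "storm down that rhinoceros": 1+1+1+4 = 7
Line 3: "undergrowth here starts": 3+1+1 = 5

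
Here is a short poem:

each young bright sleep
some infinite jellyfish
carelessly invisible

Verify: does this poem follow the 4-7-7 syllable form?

Yes

Line 1: "each young bright sleep": 1+1+1+1 = 4 ✓
Line 2: "some infinite jellyfish": 1+3+3 = 7 ✓
Line 3: "carelessly invisible": 3+4 = 7 ✓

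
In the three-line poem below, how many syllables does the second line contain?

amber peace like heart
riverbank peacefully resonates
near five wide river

9

The second line: "riverbank peacefully resonates": 3+3+3 = 9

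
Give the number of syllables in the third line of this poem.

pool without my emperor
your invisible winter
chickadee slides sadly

6

The third line: chickadee (3), slides (1), sadly (2) → 6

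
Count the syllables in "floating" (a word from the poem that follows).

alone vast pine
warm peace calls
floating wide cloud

2

"floating" has 2 syllables.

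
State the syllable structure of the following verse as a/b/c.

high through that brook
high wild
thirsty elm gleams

Line 1: high(1) + through(1) + that(1) + brook(1) = 4
Line 2: high(1) + wild(1) = 2
Line 3: thirsty(2) + elm(1) + gleams(1) = 4

4/2/4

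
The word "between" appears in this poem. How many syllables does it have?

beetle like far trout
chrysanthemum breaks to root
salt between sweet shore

"between" has 2 syllables.

2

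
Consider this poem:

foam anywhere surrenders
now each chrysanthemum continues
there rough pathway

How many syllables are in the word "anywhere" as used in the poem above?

3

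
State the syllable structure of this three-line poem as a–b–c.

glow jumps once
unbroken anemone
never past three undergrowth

Line 1: glow (1), jumps (1), once (1) → 3
Line 2: unbroken (3), anemone (4) → 7
Line 3: never (2), past (1), three (1), undergrowth (3) → 7

3–7–7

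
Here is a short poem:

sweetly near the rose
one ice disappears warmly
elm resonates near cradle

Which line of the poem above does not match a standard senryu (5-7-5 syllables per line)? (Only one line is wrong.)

Line 1: "sweetly near the rose": 2+1+1+1 = 5 ✓
Line 2: "one ice disappears warmly": 1+1+3+2 = 7 ✓
Line 3: "elm resonates near cradle": 1+3+1+2 = 7 (expected 5)

Line 3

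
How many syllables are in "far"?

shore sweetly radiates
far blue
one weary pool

"far" has 1 syllable.

1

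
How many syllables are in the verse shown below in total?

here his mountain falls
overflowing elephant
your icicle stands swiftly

Line 1: here (1), his (1), mountain (2), falls (1) → 5
Line 2: overflowing (4), elephant (3) → 7
Line 3: your (1), icicle (3), stands (1), swiftly (2) → 7
Total: 5 + 7 + 7 = 19

19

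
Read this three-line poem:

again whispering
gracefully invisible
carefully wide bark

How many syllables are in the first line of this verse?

5

The first line: again(2) + whispering(3) = 5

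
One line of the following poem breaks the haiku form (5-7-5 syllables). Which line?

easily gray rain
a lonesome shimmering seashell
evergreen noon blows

Line 1: easily(3) + gray(1) + rain(1) = 5 ✓
Line 2: a(1) + lonesome(2) + shimmering(3) + seashell(2) = 8 (expected 7)
Line 3: evergreen(3) + noon(1) + blows(1) = 5 ✓

Line 2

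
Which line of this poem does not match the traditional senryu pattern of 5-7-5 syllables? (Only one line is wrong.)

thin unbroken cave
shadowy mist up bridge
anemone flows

Line 1: thin(1) + unbroken(3) + cave(1) = 5 ✓
Line 2: shadowy(3) + mist(1) + up(1) + bridge(1) = 6 (expected 7)
Line 3: anemone(4) + flows(1) = 5 ✓

The second line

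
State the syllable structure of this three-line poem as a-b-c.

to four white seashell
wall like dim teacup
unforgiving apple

5-5-6

Line 1: to(1) + four(1) + white(1) + seashell(2) = 5
Line 2: wall(1) + like(1) + dim(1) + teacup(2) = 5
Line 3: unforgiving(4) + apple(2) = 6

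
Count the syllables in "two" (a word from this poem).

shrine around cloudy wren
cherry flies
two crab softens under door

1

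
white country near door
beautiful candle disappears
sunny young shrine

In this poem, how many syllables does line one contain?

5

Line one: "white country near door": 1+2+1+1 = 5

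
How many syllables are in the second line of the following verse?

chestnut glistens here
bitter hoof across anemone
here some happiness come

9

The second line: bitter (2), hoof (1), across (2), anemone (4) → 9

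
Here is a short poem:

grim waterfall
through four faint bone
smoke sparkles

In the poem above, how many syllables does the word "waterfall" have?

3

"waterfall" has 3 syllables.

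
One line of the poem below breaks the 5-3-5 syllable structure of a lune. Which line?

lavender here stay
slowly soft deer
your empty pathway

Line 1: lavender(3) + here(1) + stay(1) = 5 ✓
Line 2: slowly(2) + soft(1) + deer(1) = 4 (expected 3)
Line 3: your(1) + empty(2) + pathway(2) = 5 ✓

The second line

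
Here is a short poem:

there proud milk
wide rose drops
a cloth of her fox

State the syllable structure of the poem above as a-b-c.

3-3-5

Line 1: there (1), proud (1), milk (1) → 3
Line 2: wide (1), rose (1), drops (1) → 3
Line 3: a (1), cloth (1), of (1), her (1), fox (1) → 5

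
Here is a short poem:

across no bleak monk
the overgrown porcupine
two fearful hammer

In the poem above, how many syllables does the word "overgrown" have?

3

"overgrown" has 3 syllables.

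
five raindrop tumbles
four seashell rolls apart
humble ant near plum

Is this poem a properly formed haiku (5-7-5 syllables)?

No

Line 1: five(1) + raindrop(2) + tumbles(2) = 5 ✓
Line 2: four(1) + seashell(2) + rolls(1) + apart(2) = 6 (expected 7)
Line 3: humble(2) + ant(1) + near(1) + plum(1) = 5 ✓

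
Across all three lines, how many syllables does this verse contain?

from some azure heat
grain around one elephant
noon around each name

17

Line 1: from (1), some (1), azure (2), heat (1) → 5
Line 2: grain (1), around (2), one (1), elephant (3) → 7
Line 3: noon (1), around (2), each (1), name (1) → 5
Total: 5 + 7 + 5 = 17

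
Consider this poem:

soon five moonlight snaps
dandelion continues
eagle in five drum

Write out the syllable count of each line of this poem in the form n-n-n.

Line 1: "soon five moonlight snaps": 1+1+2+1 = 5
Line 2: "dandelion continues": 4+3 = 7
Line 3: "eagle in five drum": 2+1+1+1 = 5

5-7-5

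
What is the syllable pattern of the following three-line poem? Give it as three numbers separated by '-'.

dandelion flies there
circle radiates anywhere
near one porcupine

Line 1: dandelion(4) + flies(1) + there(1) = 6
Line 2: circle(2) + radiates(3) + anywhere(3) = 8
Line 3: near(1) + one(1) + porcupine(3) = 5

6-8-5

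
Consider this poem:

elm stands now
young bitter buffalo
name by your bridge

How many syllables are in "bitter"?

2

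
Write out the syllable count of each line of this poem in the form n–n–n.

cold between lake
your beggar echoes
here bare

Line 1: "cold between lake": 1+2+1 = 4
Line 2: "your beggar echoes": 1+2+2 = 5
Line 3: "here bare": 1+1 = 2

4–5–2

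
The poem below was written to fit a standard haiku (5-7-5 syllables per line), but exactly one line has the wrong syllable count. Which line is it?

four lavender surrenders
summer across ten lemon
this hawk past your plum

Line 1: four(1) + lavender(3) + surrenders(3) = 7 (expected 5)
Line 2: summer(2) + across(2) + ten(1) + lemon(2) = 7 ✓
Line 3: this(1) + hawk(1) + past(1) + your(1) + plum(1) = 5 ✓

The first line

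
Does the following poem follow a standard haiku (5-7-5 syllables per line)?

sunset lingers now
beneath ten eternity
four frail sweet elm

Line 1: "sunset lingers now": 2+2+1 = 5 ✓
Line 2: "beneath ten eternity": 2+1+4 = 7 ✓
Line 3: "four frail sweet elm": 1+1+1+1 = 4 (expected 5)

No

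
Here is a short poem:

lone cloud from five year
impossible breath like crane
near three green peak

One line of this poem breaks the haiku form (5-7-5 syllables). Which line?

Line 3

Line 1: "lone cloud from five year": 1+1+1+1+1 = 5 ✓
Line 2: "impossible breath like crane": 4+1+1+1 = 7 ✓
Line 3: "near three green peak": 1+1+1+1 = 4 (expected 5)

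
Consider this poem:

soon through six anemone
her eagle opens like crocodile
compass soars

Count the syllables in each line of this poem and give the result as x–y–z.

Line 1: "soon through six anemone": 1+1+1+4 = 7
Line 2: "her eagle opens like crocodile": 1+2+2+1+3 = 9
Line 3: "compass soars": 2+1 = 3

7–9–3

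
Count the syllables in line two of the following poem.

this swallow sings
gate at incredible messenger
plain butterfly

9

Line two: gate (1), at (1), incredible (4), messenger (3) → 9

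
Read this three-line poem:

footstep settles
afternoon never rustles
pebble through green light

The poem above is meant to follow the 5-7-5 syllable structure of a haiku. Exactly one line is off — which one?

Line 1: footstep(2) + settles(2) = 4 (expected 5)
Line 2: afternoon(3) + never(2) + rustles(2) = 7 ✓
Line 3: pebble(2) + through(1) + green(1) + light(1) = 5 ✓

The first line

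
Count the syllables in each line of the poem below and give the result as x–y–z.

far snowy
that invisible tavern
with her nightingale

Line 1: far (1), snowy (2) → 3
Line 2: that (1), invisible (4), tavern (2) → 7
Line 3: with (1), her (1), nightingale (3) → 5

3–7–5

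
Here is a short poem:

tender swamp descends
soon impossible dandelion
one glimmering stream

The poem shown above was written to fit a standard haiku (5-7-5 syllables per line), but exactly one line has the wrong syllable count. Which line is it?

Line 1: "tender swamp descends": 2+1+2 = 5 ✓
Line 2: "soon impossible dandelion": 1+4+4 = 9 (expected 7)
Line 3: "one glimmering stream": 1+3+1 = 5 ✓

Line 2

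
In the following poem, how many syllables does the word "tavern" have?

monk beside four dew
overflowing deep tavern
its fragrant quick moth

"tavern" has 2 syllables.

2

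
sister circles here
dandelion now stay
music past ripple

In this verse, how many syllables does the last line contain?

The last line: music (2), past (1), ripple (2) → 5

5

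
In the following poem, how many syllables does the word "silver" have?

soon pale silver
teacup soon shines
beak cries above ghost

"silver" has 2 syllables.

2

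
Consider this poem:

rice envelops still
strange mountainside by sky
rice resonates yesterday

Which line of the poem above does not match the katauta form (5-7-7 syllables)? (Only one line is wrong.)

Line 1: rice(1) + envelops(3) + still(1) = 5 ✓
Line 2: strange(1) + mountainside(3) + by(1) + sky(1) = 6 (expected 7)
Line 3: rice(1) + resonates(3) + yesterday(3) = 7 ✓

Line 2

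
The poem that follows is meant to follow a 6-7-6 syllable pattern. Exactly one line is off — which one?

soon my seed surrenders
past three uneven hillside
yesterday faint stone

Line 3

Line 1: soon(1) + my(1) + seed(1) + surrenders(3) = 6 ✓
Line 2: past(1) + three(1) + uneven(3) + hillside(2) = 7 ✓
Line 3: yesterday(3) + faint(1) + stone(1) = 5 (expected 6)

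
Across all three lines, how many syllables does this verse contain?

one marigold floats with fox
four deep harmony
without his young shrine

17

Line 1: one (1), marigold (3), floats (1), with (1), fox (1) → 7
Line 2: four (1), deep (1), harmony (3) → 5
Line 3: without (2), his (1), young (1), shrine (1) → 5
Total: 7 + 5 + 5 = 17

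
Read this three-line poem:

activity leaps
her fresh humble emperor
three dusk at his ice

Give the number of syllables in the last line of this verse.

The last line: "three dusk at his ice": 1+1+1+1+1 = 5

5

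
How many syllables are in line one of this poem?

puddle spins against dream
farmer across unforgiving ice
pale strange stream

Line one: puddle(2) + spins(1) + against(2) + dream(1) = 6

6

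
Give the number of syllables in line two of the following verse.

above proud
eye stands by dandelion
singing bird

7

Line two: "eye stands by dandelion": 1+1+1+4 = 7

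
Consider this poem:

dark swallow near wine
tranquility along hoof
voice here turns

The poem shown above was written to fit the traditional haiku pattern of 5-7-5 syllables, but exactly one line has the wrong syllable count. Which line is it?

Line 1: dark(1) + swallow(2) + near(1) + wine(1) = 5 ✓
Line 2: tranquility(4) + along(2) + hoof(1) = 7 ✓
Line 3: voice(1) + here(1) + turns(1) = 3 (expected 5)

Line 3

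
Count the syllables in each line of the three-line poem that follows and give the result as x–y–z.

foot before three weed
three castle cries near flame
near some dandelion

5–6–6

Line 1: foot(1) + before(2) + three(1) + weed(1) = 5
Line 2: three(1) + castle(2) + cries(1) + near(1) + flame(1) = 6
Line 3: near(1) + some(1) + dandelion(4) = 6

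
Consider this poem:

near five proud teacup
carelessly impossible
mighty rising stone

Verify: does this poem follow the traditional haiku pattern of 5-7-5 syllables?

Line 1: near (1), five (1), proud (1), teacup (2) → 5 ✓
Line 2: carelessly (3), impossible (4) → 7 ✓
Line 3: mighty (2), rising (2), stone (1) → 5 ✓

Yes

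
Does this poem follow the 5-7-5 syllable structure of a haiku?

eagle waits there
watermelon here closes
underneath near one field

No

Line 1: eagle(2) + waits(1) + there(1) = 4 (expected 5)
Line 2: watermelon(4) + here(1) + closes(2) = 7 ✓
Line 3: underneath(3) + near(1) + one(1) + field(1) = 6 (expected 5)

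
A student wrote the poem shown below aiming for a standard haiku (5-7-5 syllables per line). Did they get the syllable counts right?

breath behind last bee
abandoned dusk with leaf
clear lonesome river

Line 1: breath(1) + behind(2) + last(1) + bee(1) = 5 ✓
Line 2: abandoned(3) + dusk(1) + with(1) + leaf(1) = 6 (expected 7)
Line 3: clear(1) + lonesome(2) + river(2) = 5 ✓

No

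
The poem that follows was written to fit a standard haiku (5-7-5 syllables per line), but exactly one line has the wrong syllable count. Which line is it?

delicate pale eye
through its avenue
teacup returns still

The second line

Line 1: delicate (3), pale (1), eye (1) → 5 ✓
Line 2: through (1), its (1), avenue (3) → 5 (expected 7)
Line 3: teacup (2), returns (2), still (1) → 5 ✓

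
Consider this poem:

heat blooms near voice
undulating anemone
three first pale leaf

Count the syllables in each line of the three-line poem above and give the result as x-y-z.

4-8-4

Line 1: heat (1), blooms (1), near (1), voice (1) → 4
Line 2: undulating (4), anemone (4) → 8
Line 3: three (1), first (1), pale (1), leaf (1) → 4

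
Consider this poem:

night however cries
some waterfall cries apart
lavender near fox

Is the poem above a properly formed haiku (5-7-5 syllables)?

Yes

Line 1: night(1) + however(3) + cries(1) = 5 ✓
Line 2: some(1) + waterfall(3) + cries(1) + apart(2) = 7 ✓
Line 3: lavender(3) + near(1) + fox(1) = 5 ✓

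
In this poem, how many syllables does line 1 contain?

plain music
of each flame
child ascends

3

Line 1: "plain music": 1+2 = 3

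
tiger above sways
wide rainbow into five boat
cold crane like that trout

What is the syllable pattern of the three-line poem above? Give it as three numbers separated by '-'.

5-7-5

Line 1: "tiger above sways": 2+2+1 = 5
Line 2: "wide rainbow into five boat": 1+2+2+1+1 = 7
Line 3: "cold crane like that trout": 1+1+1+1+1 = 5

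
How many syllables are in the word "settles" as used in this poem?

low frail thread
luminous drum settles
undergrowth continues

2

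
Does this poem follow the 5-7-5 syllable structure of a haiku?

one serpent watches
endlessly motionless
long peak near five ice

No

Line 1: one (1), serpent (2), watches (2) → 5 ✓
Line 2: endlessly (3), motionless (3) → 6 (expected 7)
Line 3: long (1), peak (1), near (1), five (1), ice (1) → 5 ✓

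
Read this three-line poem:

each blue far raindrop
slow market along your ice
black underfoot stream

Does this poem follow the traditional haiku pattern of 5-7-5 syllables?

Yes

Line 1: each (1), blue (1), far (1), raindrop (2) → 5 ✓
Line 2: slow (1), market (2), along (2), your (1), ice (1) → 7 ✓
Line 3: black (1), underfoot (3), stream (1) → 5 ✓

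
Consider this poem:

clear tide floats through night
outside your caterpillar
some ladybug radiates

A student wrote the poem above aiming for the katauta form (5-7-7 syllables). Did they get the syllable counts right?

Line 1: "clear tide floats through night": 1+1+1+1+1 = 5 ✓
Line 2: "outside your caterpillar": 2+1+4 = 7 ✓
Line 3: "some ladybug radiates": 1+3+3 = 7 ✓

Yes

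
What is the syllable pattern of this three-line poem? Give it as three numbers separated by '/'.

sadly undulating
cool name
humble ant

6/2/3

Line 1: "sadly undulating": 2+4 = 6
Line 2: "cool name": 1+1 = 2
Line 3: "humble ant": 2+1 = 3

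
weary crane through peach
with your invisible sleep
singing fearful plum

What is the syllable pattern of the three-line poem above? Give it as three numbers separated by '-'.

Line 1: weary (2), crane (1), through (1), peach (1) → 5
Line 2: with (1), your (1), invisible (4), sleep (1) → 7
Line 3: singing (2), fearful (2), plum (1) → 5

5-7-5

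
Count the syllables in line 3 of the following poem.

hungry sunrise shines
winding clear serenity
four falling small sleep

Line 3: "four falling small sleep": 1+2+1+1 = 5

5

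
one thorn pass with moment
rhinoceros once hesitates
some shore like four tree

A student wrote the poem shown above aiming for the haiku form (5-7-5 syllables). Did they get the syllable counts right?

Line 1: "one thorn pass with moment": 1+1+1+1+2 = 6 (expected 5)
Line 2: "rhinoceros once hesitates": 4+1+3 = 8 (expected 7)
Line 3: "some shore like four tree": 1+1+1+1+1 = 5 ✓

No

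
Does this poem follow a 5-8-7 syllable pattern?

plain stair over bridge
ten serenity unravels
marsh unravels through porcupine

No

Line 1: "plain stair over bridge": 1+1+2+1 = 5 ✓
Line 2: "ten serenity unravels": 1+4+3 = 8 ✓
Line 3: "marsh unravels through porcupine": 1+3+1+3 = 8 (expected 7)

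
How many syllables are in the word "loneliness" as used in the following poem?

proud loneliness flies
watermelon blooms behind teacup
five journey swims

"loneliness" has 3 syllables.

3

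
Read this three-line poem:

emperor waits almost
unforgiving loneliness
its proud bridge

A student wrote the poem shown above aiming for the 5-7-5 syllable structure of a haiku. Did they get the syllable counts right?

Line 1: emperor (3), waits (1), almost (2) → 6 (expected 5)
Line 2: unforgiving (4), loneliness (3) → 7 ✓
Line 3: its (1), proud (1), bridge (1) → 3 (expected 5)

No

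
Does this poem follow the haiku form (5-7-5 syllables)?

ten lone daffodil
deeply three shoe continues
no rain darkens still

Yes

Line 1: ten(1) + lone(1) + daffodil(3) = 5 ✓
Line 2: deeply(2) + three(1) + shoe(1) + continues(3) = 7 ✓
Line 3: no(1) + rain(1) + darkens(2) + still(1) = 5 ✓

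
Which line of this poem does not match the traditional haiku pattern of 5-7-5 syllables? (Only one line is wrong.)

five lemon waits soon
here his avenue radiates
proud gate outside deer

Line 2

Line 1: "five lemon waits soon": 1+2+1+1 = 5 ✓
Line 2: "here his avenue radiates": 1+1+3+3 = 8 (expected 7)
Line 3: "proud gate outside deer": 1+1+2+1 = 5 ✓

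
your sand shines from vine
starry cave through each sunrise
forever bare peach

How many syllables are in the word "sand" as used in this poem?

"sand" has 1 syllable.

1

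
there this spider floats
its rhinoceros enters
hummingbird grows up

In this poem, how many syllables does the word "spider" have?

2

"spider" has 2 syllables.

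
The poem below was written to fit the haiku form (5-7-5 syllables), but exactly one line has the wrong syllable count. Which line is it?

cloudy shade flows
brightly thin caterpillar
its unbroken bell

The first line

Line 1: "cloudy shade flows": 2+1+1 = 4 (expected 5)
Line 2: "brightly thin caterpillar": 2+1+4 = 7 ✓
Line 3: "its unbroken bell": 1+3+1 = 5 ✓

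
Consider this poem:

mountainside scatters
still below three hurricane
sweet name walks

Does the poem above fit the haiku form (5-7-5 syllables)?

Line 1: mountainside(3) + scatters(2) = 5 ✓
Line 2: still(1) + below(2) + three(1) + hurricane(3) = 7 ✓
Line 3: sweet(1) + name(1) + walks(1) = 3 (expected 5)

No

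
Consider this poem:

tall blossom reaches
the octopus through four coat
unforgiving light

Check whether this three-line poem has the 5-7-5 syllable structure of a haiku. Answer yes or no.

Yes

Line 1: tall (1), blossom (2), reaches (2) → 5 ✓
Line 2: the (1), octopus (3), through (1), four (1), coat (1) → 7 ✓
Line 3: unforgiving (4), light (1) → 5 ✓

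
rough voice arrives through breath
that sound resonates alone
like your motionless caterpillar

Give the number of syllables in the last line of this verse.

9

The last line: "like your motionless caterpillar": 1+1+3+4 = 9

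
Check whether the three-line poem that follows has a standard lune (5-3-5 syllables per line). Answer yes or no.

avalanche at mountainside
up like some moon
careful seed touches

No

Line 1: "avalanche at mountainside": 3+1+3 = 7 (expected 5)
Line 2: "up like some moon": 1+1+1+1 = 4 (expected 3)
Line 3: "careful seed touches": 2+1+2 = 5 ✓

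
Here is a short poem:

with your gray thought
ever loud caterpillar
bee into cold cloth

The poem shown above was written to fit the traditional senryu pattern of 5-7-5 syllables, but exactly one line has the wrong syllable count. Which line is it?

Line 1: "with your gray thought": 1+1+1+1 = 4 (expected 5)
Line 2: "ever loud caterpillar": 2+1+4 = 7 ✓
Line 3: "bee into cold cloth": 1+2+1+1 = 5 ✓

The first line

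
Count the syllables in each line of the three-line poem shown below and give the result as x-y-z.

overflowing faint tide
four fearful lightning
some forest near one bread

Line 1: overflowing(4) + faint(1) + tide(1) = 6
Line 2: four(1) + fearful(2) + lightning(2) = 5
Line 3: some(1) + forest(2) + near(1) + one(1) + bread(1) = 6

6-5-6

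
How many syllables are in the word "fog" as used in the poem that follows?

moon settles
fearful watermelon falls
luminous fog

1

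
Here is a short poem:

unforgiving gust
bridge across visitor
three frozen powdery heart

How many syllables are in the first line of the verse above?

5

The first line: unforgiving(4) + gust(1) = 5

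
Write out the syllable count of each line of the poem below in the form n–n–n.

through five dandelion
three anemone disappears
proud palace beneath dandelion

6–8–9

Line 1: through(1) + five(1) + dandelion(4) = 6
Line 2: three(1) + anemone(4) + disappears(3) = 8
Line 3: proud(1) + palace(2) + beneath(2) + dandelion(4) = 9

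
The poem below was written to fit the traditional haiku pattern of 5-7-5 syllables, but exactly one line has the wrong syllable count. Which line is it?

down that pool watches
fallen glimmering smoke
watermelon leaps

Line 2

Line 1: down(1) + that(1) + pool(1) + watches(2) = 5 ✓
Line 2: fallen(2) + glimmering(3) + smoke(1) = 6 (expected 7)
Line 3: watermelon(4) + leaps(1) = 5 ✓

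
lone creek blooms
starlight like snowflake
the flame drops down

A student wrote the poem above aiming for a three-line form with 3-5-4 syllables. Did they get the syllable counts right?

Line 1: lone(1) + creek(1) + blooms(1) = 3 ✓
Line 2: starlight(2) + like(1) + snowflake(2) = 5 ✓
Line 3: the(1) + flame(1) + drops(1) + down(1) = 4 ✓

Yes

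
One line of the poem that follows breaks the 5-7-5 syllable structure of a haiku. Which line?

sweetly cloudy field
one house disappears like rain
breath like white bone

Line 1: "sweetly cloudy field": 2+2+1 = 5 ✓
Line 2: "one house disappears like rain": 1+1+3+1+1 = 7 ✓
Line 3: "breath like white bone": 1+1+1+1 = 4 (expected 5)

Line 3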